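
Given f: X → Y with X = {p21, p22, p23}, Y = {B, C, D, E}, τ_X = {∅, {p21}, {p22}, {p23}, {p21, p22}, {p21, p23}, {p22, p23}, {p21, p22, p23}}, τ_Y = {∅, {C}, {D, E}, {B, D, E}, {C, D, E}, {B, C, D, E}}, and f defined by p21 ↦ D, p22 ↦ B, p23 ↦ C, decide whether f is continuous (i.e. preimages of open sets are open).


f IS continuous.

Compute f^{-1}(U) for each U ∈ τ_Y:
  U = ∅: f^{-1}(U) = ∅ ∈ τ_X ✓.
  U = {C}: f^{-1}(U) = {p23} ∈ τ_X ✓.
  U = {D, E}: f^{-1}(U) = {p21} ∈ τ_X ✓.
  U = {B, D, E}: f^{-1}(U) = {p21, p22} ∈ τ_X ✓.
  U = {C, D, E}: f^{-1}(U) = {p21, p23} ∈ τ_X ✓.
  U = {B, C, D, E}: f^{-1}(U) = {p21, p22, p23} ∈ τ_X ✓.
Every preimage lies in τ_X, so f IS continuous.


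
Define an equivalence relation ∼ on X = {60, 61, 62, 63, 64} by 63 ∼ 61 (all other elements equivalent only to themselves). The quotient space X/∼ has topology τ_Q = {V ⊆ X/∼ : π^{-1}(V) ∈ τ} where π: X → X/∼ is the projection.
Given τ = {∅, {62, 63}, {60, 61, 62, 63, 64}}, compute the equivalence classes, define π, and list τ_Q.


X/∼ = {[60], [61=63], [62], [64]}; |τ_Q| = 2.

Equivalence classes: [60], [61=63], [62], [64].
Quotient map π: X → X/∼ sends 60 ↦ [60], 61 ↦ [61=63], 62 ↦ [62], 63 ↦ [61=63], 64 ↦ [64].
For each subset V ⊆ X/∼, compute π^{-1}(V) ⊆ X and check whether π^{-1}(V) ∈ τ. V is open in τ_Q iff π^{-1}(V) ∈ τ.
  V = {}: π^{-1}(V) = ∅ ∈ τ ✓.
  V = {[60]}: π^{-1}(V) = {60} ∉ τ ✗.
  V = {[61=63]}: π^{-1}(V) = {61, 63} ∉ τ ✗.
  V = {[60], [61=63]}: π^{-1}(V) = {60, 61, 63} ∉ τ ✗.
  V = {[62]}: π^{-1}(V) = {62} ∉ τ ✗.
  V = {[60], [62]}: π^{-1}(V) = {60, 62} ∉ τ ✗.
  V = {[61=63], [62]}: π^{-1}(V) = {61, 62, 63} ∉ τ ✗.
  V = {[60], [61=63], [62]}: π^{-1}(V) = {60, 61, 62, 63} ∉ τ ✗.
  V = {[64]}: π^{-1}(V) = {64} ∉ τ ✗.
  V = {[60], [64]}: π^{-1}(V) = {60, 64} ∉ τ ✗.
  V = {[61=63], [64]}: π^{-1}(V) = {61, 63, 64} ∉ τ ✗.
  V = {[60], [61=63], [64]}: π^{-1}(V) = {60, 61, 63, 64} ∉ τ ✗.
  V = {[62], [64]}: π^{-1}(V) = {62, 64} ∉ τ ✗.
  V = {[60], [62], [64]}: π^{-1}(V) = {60, 62, 64} ∉ τ ✗.
  V = {[61=63], [62], [64]}: π^{-1}(V) = {61, 62, 63, 64} ∉ τ ✗.
  V = {[60], [61=63], [62], [64]}: π^{-1}(V) = {60, 61, 62, 63, 64} ∈ τ ✓.
Open sets in the quotient: τ_Q = {{}, {[60], [61=63], [62], [64]}} (2 elements).


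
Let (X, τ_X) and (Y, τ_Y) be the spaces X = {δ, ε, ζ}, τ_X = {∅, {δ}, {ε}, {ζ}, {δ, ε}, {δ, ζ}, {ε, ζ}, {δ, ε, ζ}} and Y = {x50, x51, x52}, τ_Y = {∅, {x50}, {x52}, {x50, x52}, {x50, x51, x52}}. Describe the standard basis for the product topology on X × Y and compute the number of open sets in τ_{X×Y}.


Basis B = {∅ × ∅, {δ} × {x50}, {δ} × {x52}, {ε} × {x50}, {ε} × {x52}, {ζ} × {x50}, {ζ} × {x52}, {δ} × {x50, x52}, {δ, ε} × {x50}, {δ, ζ} × {x50}, {δ, ε} × {x52}, {δ, ζ} × {x52}, {ε} × {x50, x52}, {ε, ζ} × {x50}, {ε, ζ} × {x52}, {ζ} × {x50, x52}, {δ} × {x50, x51, x52}, {δ, ε, ζ} × {x50}, {δ, ε, ζ} × {x52}, {ε} × {x50, x51, x52}, {ζ} × {x50, x51, x52}, {δ, ε} × {x50, x52}, {δ, ζ} × {x50, x52}, {ε, ζ} × {x50, x52}, {δ, ε} × {x50, x51, x52}, {δ, ζ} × {x50, x51, x52}, {δ, ε, ζ} × {x50, x52}, {ε, ζ} × {x50, x51, x52}, {δ, ε, ζ} × {x50, x51, x52}}; |τ_{X×Y}| = 125.

Enumerate products U × V with U ∈ τ_X, V ∈ τ_Y (deduplicated):
  ∅ × ∅ = {} (∅)
  {δ} × {x50} = {(δ,x50)}
  {δ} × {x52} = {(δ,x52)}
  {ε} × {x50} = {(ε,x50)}
  {ε} × {x52} = {(ε,x52)}
  {ζ} × {x50} = {(ζ,x50)}
  {ζ} × {x52} = {(ζ,x52)}
  {δ} × {x50, x52} = {(δ,x50), (δ,x52)}
  {δ, ε} × {x50} = {(δ,x50), (ε,x50)}
  {δ, ζ} × {x50} = {(δ,x50), (ζ,x50)}
  {δ, ε} × {x52} = {(δ,x52), (ε,x52)}
  {δ, ζ} × {x52} = {(δ,x52), (ζ,x52)}
  {ε} × {x50, x52} = {(ε,x50), (ε,x52)}
  {ε, ζ} × {x50} = {(ε,x50), (ζ,x50)}
  {ε, ζ} × {x52} = {(ε,x52), (ζ,x52)}
  {ζ} × {x50, x52} = {(ζ,x50), (ζ,x52)}
  {δ} × {x50, x51, x52} = {(δ,x50), (δ,x51), (δ,x52)}
  {δ, ε, ζ} × {x50} = {(δ,x50), (ε,x50), (ζ,x50)}
  {δ, ε, ζ} × {x52} = {(δ,x52), (ε,x52), (ζ,x52)}
  {ε} × {x50, x51, x52} = {(ε,x50), (ε,x51), (ε,x52)}
  {ζ} × {x50, x51, x52} = {(ζ,x50), (ζ,x51), (ζ,x52)}
  {δ, ε} × {x50, x52} = {(δ,x50), (δ,x52), (ε,x50), (ε,x52)}
  {δ, ζ} × {x50, x52} = {(δ,x50), (δ,x52), (ζ,x50), (ζ,x52)}
  {ε, ζ} × {x50, x52} = {(ε,x50), (ε,x52), (ζ,x50), (ζ,x52)}
  {δ, ε} × {x50, x51, x52} = {(δ,x50), (δ,x51), (δ,x52), (ε,x50), (ε,x51), (ε,x52)}
  {δ, ζ} × {x50, x51, x52} = {(δ,x50), (δ,x51), (δ,x52), (ζ,x50), (ζ,x51), (ζ,x52)}
  {δ, ε, ζ} × {x50, x52} = {(δ,x50), (δ,x52), (ε,x50), (ε,x52), (ζ,x50), (ζ,x52)}
  {ε, ζ} × {x50, x51, x52} = {(ε,x50), (ε,x51), (ε,x52), (ζ,x50), (ζ,x51), (ζ,x52)}
  {δ, ε, ζ} × {x50, x51, x52} = {(δ,x50), (δ,x51), (δ,x52), (ε,x50), (ε,x51), (ε,x52), (ζ,x50), (ζ,x51), (ζ,x52)}
These 29 distinct sets form the basis B.
Close under arbitrary unions to get τ_{X×Y}; counting gives |τ_{X×Y}| = 125.


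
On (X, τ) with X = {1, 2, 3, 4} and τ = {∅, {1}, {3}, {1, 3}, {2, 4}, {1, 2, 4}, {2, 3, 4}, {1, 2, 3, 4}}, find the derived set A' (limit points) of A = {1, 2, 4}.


A' = {2, 4}

For each x ∈ X, list the open sets U ∈ τ with x ∈ U, then check whether U ∩ (A ∖ {x}) ≠ ∅ for every such U.
  x = 1: open {1} ∋ x has {1} ∩ (A ∖ {1}) = ∅, so x is NOT a limit point.
  x = 2: opens ∋ x are {2, 4}, {1, 2, 4}, {2, 3, 4}, {1, 2, 3, 4}; each meets A ∖ {2}, so x IS a limit point.
  x = 3: open {3} ∋ x has {3} ∩ (A ∖ {3}) = ∅, so x is NOT a limit point.
  x = 4: opens ∋ x are {2, 4}, {1, 2, 4}, {2, 3, 4}, {1, 2, 3, 4}; each meets A ∖ {4}, so x IS a limit point.
Collecting: A' = {2, 4}.


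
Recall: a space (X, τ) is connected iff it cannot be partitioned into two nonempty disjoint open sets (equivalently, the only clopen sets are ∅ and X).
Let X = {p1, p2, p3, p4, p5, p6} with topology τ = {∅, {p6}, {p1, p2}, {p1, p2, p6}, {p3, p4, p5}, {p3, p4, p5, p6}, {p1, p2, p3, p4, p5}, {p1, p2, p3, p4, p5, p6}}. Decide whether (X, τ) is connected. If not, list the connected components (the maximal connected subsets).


(X, τ) is disconnected; components = [{p6}, {p1, p2}, {p3, p4, p5}].

Find clopen sets (U ∈ τ with X ∖ U ∈ τ):
  U = ∅, X ∖ U = {p1, p2, p3, p4, p5, p6} — both open, so U is clopen.
  U = {p6}, X ∖ U = {p1, p2, p3, p4, p5} — both open, so U is clopen.
  U = {p1, p2}, X ∖ U = {p3, p4, p5, p6} — both open, so U is clopen.
  U = {p1, p2, p6}, X ∖ U = {p3, p4, p5} — both open, so U is clopen.
  U = {p3, p4, p5}, X ∖ U = {p1, p2, p6} — both open, so U is clopen.
  U = {p3, p4, p5, p6}, X ∖ U = {p1, p2} — both open, so U is clopen.
  U = {p1, p2, p3, p4, p5}, X ∖ U = {p6} — both open, so U is clopen.
  U = {p1, p2, p3, p4, p5, p6}, X ∖ U = ∅ — both open, so U is clopen.
Nontrivial clopen(s) exist: e.g. {p1, p2, p3, p4, p5}. So (X, τ) is disconnected.
Compute connected components by grouping points that agree on all clopens:
  component: {p6}
  component: {p1, p2}
  component: {p3, p4, p5}


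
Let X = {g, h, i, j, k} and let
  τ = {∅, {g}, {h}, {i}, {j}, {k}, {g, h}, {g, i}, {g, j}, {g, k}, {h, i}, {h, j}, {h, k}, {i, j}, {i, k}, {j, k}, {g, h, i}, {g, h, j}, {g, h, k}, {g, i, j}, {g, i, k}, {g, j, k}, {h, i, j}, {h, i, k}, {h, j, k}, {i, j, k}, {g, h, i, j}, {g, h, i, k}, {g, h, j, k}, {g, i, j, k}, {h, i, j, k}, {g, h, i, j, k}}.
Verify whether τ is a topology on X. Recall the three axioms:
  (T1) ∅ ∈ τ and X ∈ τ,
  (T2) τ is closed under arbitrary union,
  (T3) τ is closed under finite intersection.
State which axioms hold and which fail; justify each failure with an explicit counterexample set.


τ IS a topology on X.

Axiom (T1): ∅ ∈ τ? Yes; X ∈ τ? Yes.
Axiom (T2/T3): check pairwise unions and intersections of members of τ.
All pairwise intersections and unions checked — each lies in τ. Therefore τ satisfies (T1), (T2), (T3): it IS a topology on X.


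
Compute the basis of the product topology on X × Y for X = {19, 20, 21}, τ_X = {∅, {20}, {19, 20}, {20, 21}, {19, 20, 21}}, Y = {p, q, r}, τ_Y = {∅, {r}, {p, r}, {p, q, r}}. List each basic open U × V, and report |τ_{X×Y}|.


Basis B = {∅ × ∅, {20} × {r}, {19, 20} × {r}, {20} × {p, r}, {20, 21} × {r}, {19, 20, 21} × {r}, {20} × {p, q, r}, {19, 20} × {p, r}, {20, 21} × {p, r}, {19, 20} × {p, q, r}, {19, 20, 21} × {p, r}, {20, 21} × {p, q, r}, {19, 20, 21} × {p, q, r}}; |τ_{X×Y}| = 30.

Enumerate products U × V with U ∈ τ_X, V ∈ τ_Y (deduplicated):
  ∅ × ∅ = {} (∅)
  {20} × {r} = {(20,r)}
  {19, 20} × {r} = {(19,r), (20,r)}
  {20} × {p, r} = {(20,p), (20,r)}
  {20, 21} × {r} = {(20,r), (21,r)}
  {19, 20, 21} × {r} = {(19,r), (20,r), (21,r)}
  {20} × {p, q, r} = {(20,p), (20,q), (20,r)}
  {19, 20} × {p, r} = {(19,p), (19,r), (20,p), (20,r)}
  {20, 21} × {p, r} = {(20,p), (20,r), (21,p), (21,r)}
  {19, 20} × {p, q, r} = {(19,p), (19,q), (19,r), (20,p), (20,q), (20,r)}
  {19, 20, 21} × {p, r} = {(19,p), (19,r), (20,p), (20,r), (21,p), (21,r)}
  {20, 21} × {p, q, r} = {(20,p), (20,q), (20,r), (21,p), (21,q), (21,r)}
  {19, 20, 21} × {p, q, r} = {(19,p), (19,q), (19,r), (20,p), (20,q), (20,r), (21,p), (21,q), (21,r)}
These 13 distinct sets form the basis B.
Close under arbitrary unions to get τ_{X×Y}; counting gives |τ_{X×Y}| = 30.


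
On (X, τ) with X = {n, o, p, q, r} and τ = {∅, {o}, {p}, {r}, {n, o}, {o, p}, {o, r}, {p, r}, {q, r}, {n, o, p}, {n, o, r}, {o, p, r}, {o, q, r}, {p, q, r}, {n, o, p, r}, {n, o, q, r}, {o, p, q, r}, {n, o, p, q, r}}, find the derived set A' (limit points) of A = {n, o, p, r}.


A' = {n, q}

For each x ∈ X, list the open sets U ∈ τ with x ∈ U, then check whether U ∩ (A ∖ {x}) ≠ ∅ for every such U.
  x = n: opens ∋ x are {n, o}, {n, o, p}, {n, o, r}, {n, o, p, r}, {n, o, q, r}, {n, o, p, q, r}; each meets A ∖ {n}, so x IS a limit point.
  x = o: open {o} ∋ x has {o} ∩ (A ∖ {o}) = ∅, so x is NOT a limit point.
  x = p: open {p} ∋ x has {p} ∩ (A ∖ {p}) = ∅, so x is NOT a limit point.
  x = q: opens ∋ x are {q, r}, {o, q, r}, {p, q, r}, {n, o, q, r}, {o, p, q, r}, {n, o, p, q, r}; each meets A ∖ {q}, so x IS a limit point.
  x = r: open {r} ∋ x has {r} ∩ (A ∖ {r}) = ∅, so x is NOT a limit point.
Collecting: A' = {n, q}.


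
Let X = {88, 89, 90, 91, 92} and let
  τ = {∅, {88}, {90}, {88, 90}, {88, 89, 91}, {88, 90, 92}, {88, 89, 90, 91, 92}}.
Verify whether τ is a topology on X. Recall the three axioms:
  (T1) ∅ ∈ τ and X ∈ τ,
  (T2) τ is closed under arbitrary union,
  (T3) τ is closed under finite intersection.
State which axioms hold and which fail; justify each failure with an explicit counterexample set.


τ is NOT a topology on X.

Axiom (T1): ∅ ∈ τ? Yes; X ∈ τ? Yes.
Axiom (T2/T3): check pairwise unions and intersections of members of τ.
Counterexample for (T2): {90} ∪ {88, 89, 91} = {88, 89, 90, 91} ∉ τ. Therefore τ is NOT a topology.


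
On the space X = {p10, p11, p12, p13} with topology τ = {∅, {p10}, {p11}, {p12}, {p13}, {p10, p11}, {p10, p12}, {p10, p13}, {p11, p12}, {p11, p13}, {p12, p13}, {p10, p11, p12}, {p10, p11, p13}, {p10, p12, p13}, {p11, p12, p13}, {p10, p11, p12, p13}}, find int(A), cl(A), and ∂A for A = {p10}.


int(A) = {p10}, cl(A) = {p10}, ∂A = ∅.

Closed sets in (X, τ) are complements of opens:
  closed(X, τ) = {∅, {p10}, {p11}, {p12}, {p13}, {p10, p11}, {p10, p12}, {p10, p13}, {p11, p12}, {p11, p13}, {p12, p13}, {p10, p11, p12}, {p10, p11, p13}, {p10, p12, p13}, {p11, p12, p13}, {p10, p11, p12, p13}}.
int(A) = ⋃ {U ∈ τ : U ⊆ A}. Opens contained in A: ∅, {p10}.
Taking the union of these: int(A) = {p10}.
cl(A) = ⋂ {C closed : A ⊆ C}. Closed sets containing A: {p10}, {p10, p11}, {p10, p12}, {p10, p13}, {p10, p11, p12}, {p10, p11, p13}, {p10, p12, p13}, {p10, p11, p12, p13}.
Intersecting these: cl(A) = {p10}.
∂A = cl(A) ∖ int(A) = {p10} ∖ {p10} = ∅.


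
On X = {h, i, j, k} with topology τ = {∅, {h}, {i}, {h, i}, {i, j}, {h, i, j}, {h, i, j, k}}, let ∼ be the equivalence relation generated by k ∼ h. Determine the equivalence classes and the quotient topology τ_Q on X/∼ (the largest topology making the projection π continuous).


X/∼ = {[h=k], [i], [j]}; |τ_Q| = 4.

Equivalence classes: [h=k], [i], [j].
Quotient map π: X → X/∼ sends h ↦ [h=k], i ↦ [i], j ↦ [j], k ↦ [h=k].
For each subset V ⊆ X/∼, compute π^{-1}(V) ⊆ X and check whether π^{-1}(V) ∈ τ. V is open in τ_Q iff π^{-1}(V) ∈ τ.
  V = {}: π^{-1}(V) = ∅ ∈ τ ✓.
  V = {[h=k]}: π^{-1}(V) = {h, k} ∉ τ ✗.
  V = {[i]}: π^{-1}(V) = {i} ∈ τ ✓.
  V = {[h=k], [i]}: π^{-1}(V) = {h, i, k} ∉ τ ✗.
  V = {[j]}: π^{-1}(V) = {j} ∉ τ ✗.
  V = {[h=k], [j]}: π^{-1}(V) = {h, j, k} ∉ τ ✗.
  V = {[i], [j]}: π^{-1}(V) = {i, j} ∈ τ ✓.
  V = {[h=k], [i], [j]}: π^{-1}(V) = {h, i, j, k} ∈ τ ✓.
Open sets in the quotient: τ_Q = {{}, {[i]}, {[i], [j]}, {[h=k], [i], [j]}} (4 elements).


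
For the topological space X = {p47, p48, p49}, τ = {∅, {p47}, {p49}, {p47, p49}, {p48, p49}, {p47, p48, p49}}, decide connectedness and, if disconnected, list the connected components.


(X, τ) is disconnected; components = [{p47}, {p48, p49}].

Find clopen sets (U ∈ τ with X ∖ U ∈ τ):
  U = ∅, X ∖ U = {p47, p48, p49} — both open, so U is clopen.
  U = {p47}, X ∖ U = {p48, p49} — both open, so U is clopen.
  U = {p48, p49}, X ∖ U = {p47} — both open, so U is clopen.
  U = {p47, p48, p49}, X ∖ U = ∅ — both open, so U is clopen.
Nontrivial clopen(s) exist: e.g. {p47}. So (X, τ) is disconnected.
Compute connected components by grouping points that agree on all clopens:
  component: {p47}
  component: {p48, p49}


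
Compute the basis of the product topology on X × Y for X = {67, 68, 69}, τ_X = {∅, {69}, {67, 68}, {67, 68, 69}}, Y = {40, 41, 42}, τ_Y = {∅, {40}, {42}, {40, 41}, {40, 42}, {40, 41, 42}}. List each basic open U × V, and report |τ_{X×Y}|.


Basis B = {∅ × ∅, {69} × {40}, {69} × {42}, {67, 68} × {40}, {67, 68} × {42}, {69} × {40, 41}, {69} × {40, 42}, {67, 68, 69} × {40}, {67, 68, 69} × {42}, {69} × {40, 41, 42}, {67, 68} × {40, 41}, {67, 68} × {40, 42}, {67, 68} × {40, 41, 42}, {67, 68, 69} × {40, 41}, {67, 68, 69} × {40, 42}, {67, 68, 69} × {40, 41, 42}}; |τ_{X×Y}| = 36.

Enumerate products U × V with U ∈ τ_X, V ∈ τ_Y (deduplicated):
  ∅ × ∅ = {} (∅)
  {69} × {40} = {(69,40)}
  {69} × {42} = {(69,42)}
  {67, 68} × {40} = {(67,40), (68,40)}
  {67, 68} × {42} = {(67,42), (68,42)}
  {69} × {40, 41} = {(69,40), (69,41)}
  {69} × {40, 42} = {(69,40), (69,42)}
  {67, 68, 69} × {40} = {(67,40), (68,40), (69,40)}
  {67, 68, 69} × {42} = {(67,42), (68,42), (69,42)}
  {69} × {40, 41, 42} = {(69,40), (69,41), (69,42)}
  {67, 68} × {40, 41} = {(67,40), (67,41), (68,40), (68,41)}
  {67, 68} × {40, 42} = {(67,40), (67,42), (68,40), (68,42)}
  {67, 68} × {40, 41, 42} = {(67,40), (67,41), (67,42), (68,40), (68,41), (68,42)}
  {67, 68, 69} × {40, 41} = {(67,40), (67,41), (68,40), (68,41), (69,40), (69,41)}
  {67, 68, 69} × {40, 42} = {(67,40), (67,42), (68,40), (68,42), (69,40), (69,42)}
  {67, 68, 69} × {40, 41, 42} = {(67,40), (67,41), (67,42), (68,40), (68,41), (68,42), (69,40), (69,41), (69,42)}
These 16 distinct sets form the basis B.
Close under arbitrary unions to get τ_{X×Y}; counting gives |τ_{X×Y}| = 36.


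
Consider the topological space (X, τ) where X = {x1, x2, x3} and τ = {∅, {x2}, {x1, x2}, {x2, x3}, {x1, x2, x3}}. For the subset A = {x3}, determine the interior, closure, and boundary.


int(A) = ∅, cl(A) = {x3}, ∂A = {x3}.

Closed sets in (X, τ) are complements of opens:
  closed(X, τ) = {∅, {x1}, {x3}, {x1, x3}, {x1, x2, x3}}.
int(A) = ⋃ {U ∈ τ : U ⊆ A}. Opens contained in A: ∅.
Taking the union of these: int(A) = ∅.
cl(A) = ⋂ {C closed : A ⊆ C}. Closed sets containing A: {x3}, {x1, x3}, {x1, x2, x3}.
Intersecting these: cl(A) = {x3}.
∂A = cl(A) ∖ int(A) = {x3} ∖ ∅ = {x3}.


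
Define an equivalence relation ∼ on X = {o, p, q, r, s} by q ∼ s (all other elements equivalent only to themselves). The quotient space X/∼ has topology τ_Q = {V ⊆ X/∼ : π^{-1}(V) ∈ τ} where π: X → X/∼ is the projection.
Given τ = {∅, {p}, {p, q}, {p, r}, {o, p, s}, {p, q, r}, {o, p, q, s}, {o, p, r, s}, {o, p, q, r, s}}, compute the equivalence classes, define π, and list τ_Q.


X/∼ = {[o], [p], [q=s], [r]}; |τ_Q| = 5.

Equivalence classes: [o], [p], [q=s], [r].
Quotient map π: X → X/∼ sends o ↦ [o], p ↦ [p], q ↦ [q=s], r ↦ [r], s ↦ [q=s].
For each subset V ⊆ X/∼, compute π^{-1}(V) ⊆ X and check whether π^{-1}(V) ∈ τ. V is open in τ_Q iff π^{-1}(V) ∈ τ.
  V = {}: π^{-1}(V) = ∅ ∈ τ ✓.
  V = {[o]}: π^{-1}(V) = {o} ∉ τ ✗.
  V = {[p]}: π^{-1}(V) = {p} ∈ τ ✓.
  V = {[o], [p]}: π^{-1}(V) = {o, p} ∉ τ ✗.
  V = {[q=s]}: π^{-1}(V) = {q, s} ∉ τ ✗.
  V = {[o], [q=s]}: π^{-1}(V) = {o, q, s} ∉ τ ✗.
  V = {[p], [q=s]}: π^{-1}(V) = {p, q, s} ∉ τ ✗.
  V = {[o], [p], [q=s]}: π^{-1}(V) = {o, p, q, s} ∈ τ ✓.
  V = {[r]}: π^{-1}(V) = {r} ∉ τ ✗.
  V = {[o], [r]}: π^{-1}(V) = {o, r} ∉ τ ✗.
  V = {[p], [r]}: π^{-1}(V) = {p, r} ∈ τ ✓.
  V = {[o], [p], [r]}: π^{-1}(V) = {o, p, r} ∉ τ ✗.
  V = {[q=s], [r]}: π^{-1}(V) = {q, r, s} ∉ τ ✗.
  V = {[o], [q=s], [r]}: π^{-1}(V) = {o, q, r, s} ∉ τ ✗.
  V = {[p], [q=s], [r]}: π^{-1}(V) = {p, q, r, s} ∉ τ ✗.
  V = {[o], [p], [q=s], [r]}: π^{-1}(V) = {o, p, q, r, s} ∈ τ ✓.
Open sets in the quotient: τ_Q = {{}, {[p]}, {[o], [p], [q=s]}, {[p], [r]}, {[o], [p], [q=s], [r]}} (5 elements).


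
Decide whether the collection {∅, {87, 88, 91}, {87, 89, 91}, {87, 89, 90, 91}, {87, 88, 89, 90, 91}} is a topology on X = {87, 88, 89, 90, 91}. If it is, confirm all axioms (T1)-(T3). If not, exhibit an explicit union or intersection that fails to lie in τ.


τ is NOT a topology on X.

Axiom (T1): ∅ ∈ τ? Yes; X ∈ τ? Yes.
Axiom (T2/T3): check pairwise unions and intersections of members of τ.
Counterexample for (T3): {87, 88, 91} ∩ {87, 89, 91} = {87, 91} ∉ τ. Therefore τ is NOT a topology.


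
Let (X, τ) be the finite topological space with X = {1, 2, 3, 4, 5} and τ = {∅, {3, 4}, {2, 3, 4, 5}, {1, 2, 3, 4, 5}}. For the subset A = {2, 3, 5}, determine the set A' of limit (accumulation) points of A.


A' = {1, 2, 4, 5}

For each x ∈ X, list the open sets U ∈ τ with x ∈ U, then check whether U ∩ (A ∖ {x}) ≠ ∅ for every such U.
  x = 1: opens ∋ x are {1, 2, 3, 4, 5}; each meets A ∖ {1}, so x IS a limit point.
  x = 2: opens ∋ x are {2, 3, 4, 5}, {1, 2, 3, 4, 5}; each meets A ∖ {2}, so x IS a limit point.
  x = 3: open {3, 4} ∋ x has {3, 4} ∩ (A ∖ {3}) = ∅, so x is NOT a limit point.
  x = 4: opens ∋ x are {3, 4}, {2, 3, 4, 5}, {1, 2, 3, 4, 5}; each meets A ∖ {4}, so x IS a limit point.
  x = 5: opens ∋ x are {2, 3, 4, 5}, {1, 2, 3, 4, 5}; each meets A ∖ {5}, so x IS a limit point.
Collecting: A' = {1, 2, 4, 5}.


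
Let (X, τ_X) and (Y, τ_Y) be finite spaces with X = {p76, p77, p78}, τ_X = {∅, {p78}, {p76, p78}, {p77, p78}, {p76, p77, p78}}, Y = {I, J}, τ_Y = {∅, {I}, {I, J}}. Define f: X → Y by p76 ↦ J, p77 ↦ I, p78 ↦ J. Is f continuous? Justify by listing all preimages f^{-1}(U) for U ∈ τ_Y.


f is NOT continuous.

Compute f^{-1}(U) for each U ∈ τ_Y:
  U = ∅: f^{-1}(U) = ∅ ∈ τ_X ✓.
  U = {I}: f^{-1}(U) = {p77} ∉ τ_X ✗.
  U = {I, J}: f^{-1}(U) = {p76, p77, p78} ∈ τ_X ✓.
Found U = {I} with f^{-1}(U) = {p77} not in τ_X. Therefore f is NOT continuous.


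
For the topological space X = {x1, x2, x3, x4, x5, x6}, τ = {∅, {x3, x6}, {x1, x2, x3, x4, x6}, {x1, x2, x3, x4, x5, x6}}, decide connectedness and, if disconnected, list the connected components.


(X, τ) is connected.

Find clopen sets (U ∈ τ with X ∖ U ∈ τ):
  U = ∅, X ∖ U = {x1, x2, x3, x4, x5, x6} — both open, so U is clopen.
  U = {x1, x2, x3, x4, x5, x6}, X ∖ U = ∅ — both open, so U is clopen.
Only trivial clopens (∅ and X) exist, so (X, τ) is connected.
Compute connected components by grouping points that agree on all clopens:
  component: {x1, x2, x3, x4, x5, x6}


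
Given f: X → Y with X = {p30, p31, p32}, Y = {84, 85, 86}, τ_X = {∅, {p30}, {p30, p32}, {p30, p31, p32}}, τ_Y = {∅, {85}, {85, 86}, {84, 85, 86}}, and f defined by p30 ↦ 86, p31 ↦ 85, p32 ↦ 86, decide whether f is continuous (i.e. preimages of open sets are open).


f is NOT continuous.

Compute f^{-1}(U) for each U ∈ τ_Y:
  U = ∅: f^{-1}(U) = ∅ ∈ τ_X ✓.
  U = {85}: f^{-1}(U) = {p31} ∉ τ_X ✗.
  U = {85, 86}: f^{-1}(U) = {p30, p31, p32} ∈ τ_X ✓.
  U = {84, 85, 86}: f^{-1}(U) = {p30, p31, p32} ∈ τ_X ✓.
Found U = {85} with f^{-1}(U) = {p31} not in τ_X. Therefore f is NOT continuous.


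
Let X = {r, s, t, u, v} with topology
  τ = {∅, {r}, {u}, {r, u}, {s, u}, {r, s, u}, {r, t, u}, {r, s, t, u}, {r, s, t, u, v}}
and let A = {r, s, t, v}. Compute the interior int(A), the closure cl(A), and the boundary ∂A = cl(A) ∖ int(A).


int(A) = {r}, cl(A) = {r, s, t, v}, ∂A = {s, t, v}.

Closed sets in (X, τ) are complements of opens:
  closed(X, τ) = {∅, {v}, {s, v}, {t, v}, {r, t, v}, {s, t, v}, {r, s, t, v}, {s, t, u, v}, {r, s, t, u, v}}.
int(A) = ⋃ {U ∈ τ : U ⊆ A}. Opens contained in A: ∅, {r}.
Taking the union of these: int(A) = {r}.
cl(A) = ⋂ {C closed : A ⊆ C}. Closed sets containing A: {r, s, t, v}, {r, s, t, u, v}.
Intersecting these: cl(A) = {r, s, t, v}.
∂A = cl(A) ∖ int(A) = {r, s, t, v} ∖ {r} = {s, t, v}.


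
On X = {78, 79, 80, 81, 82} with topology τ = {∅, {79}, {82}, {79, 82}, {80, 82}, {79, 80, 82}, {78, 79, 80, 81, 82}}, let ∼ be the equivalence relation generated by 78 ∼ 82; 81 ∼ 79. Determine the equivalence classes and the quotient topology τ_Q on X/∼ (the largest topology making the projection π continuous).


X/∼ = {[78=82], [79=81], [80]}; |τ_Q| = 2.

Equivalence classes: [78=82], [79=81], [80].
Quotient map π: X → X/∼ sends 78 ↦ [78=82], 79 ↦ [79=81], 80 ↦ [80], 81 ↦ [79=81], 82 ↦ [78=82].
For each subset V ⊆ X/∼, compute π^{-1}(V) ⊆ X and check whether π^{-1}(V) ∈ τ. V is open in τ_Q iff π^{-1}(V) ∈ τ.
  V = {}: π^{-1}(V) = ∅ ∈ τ ✓.
  V = {[78=82]}: π^{-1}(V) = {78, 82} ∉ τ ✗.
  V = {[79=81]}: π^{-1}(V) = {79, 81} ∉ τ ✗.
  V = {[78=82], [79=81]}: π^{-1}(V) = {78, 79, 81, 82} ∉ τ ✗.
  V = {[80]}: π^{-1}(V) = {80} ∉ τ ✗.
  V = {[78=82], [80]}: π^{-1}(V) = {78, 80, 82} ∉ τ ✗.
  V = {[79=81], [80]}: π^{-1}(V) = {79, 80, 81} ∉ τ ✗.
  V = {[78=82], [79=81], [80]}: π^{-1}(V) = {78, 79, 80, 81, 82} ∈ τ ✓.
Open sets in the quotient: τ_Q = {{}, {[78=82], [79=81], [80]}} (2 elements).


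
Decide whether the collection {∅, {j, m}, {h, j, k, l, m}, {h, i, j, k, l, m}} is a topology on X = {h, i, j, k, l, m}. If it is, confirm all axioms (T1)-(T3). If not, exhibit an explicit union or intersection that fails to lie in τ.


τ IS a topology on X.

Axiom (T1): ∅ ∈ τ? Yes; X ∈ τ? Yes.
Axiom (T2/T3): check pairwise unions and intersections of members of τ.
All pairwise intersections and unions checked — each lies in τ. Therefore τ satisfies (T1), (T2), (T3): it IS a topology on X.


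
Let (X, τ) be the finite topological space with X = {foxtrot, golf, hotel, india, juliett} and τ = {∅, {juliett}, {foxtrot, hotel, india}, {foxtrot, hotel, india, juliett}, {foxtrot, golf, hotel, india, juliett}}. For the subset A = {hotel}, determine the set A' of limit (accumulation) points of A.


A' = {foxtrot, golf, india}

For each x ∈ X, list the open sets U ∈ τ with x ∈ U, then check whether U ∩ (A ∖ {x}) ≠ ∅ for every such U.
  x = foxtrot: opens ∋ x are {foxtrot, hotel, india}, {foxtrot, hotel, india, juliett}, {foxtrot, golf, hotel, india, juliett}; each meets A ∖ {foxtrot}, so x IS a limit point.
  x = golf: opens ∋ x are {foxtrot, golf, hotel, india, juliett}; each meets A ∖ {golf}, so x IS a limit point.
  x = hotel: open {foxtrot, hotel, india} ∋ x has {foxtrot, hotel, india} ∩ (A ∖ {hotel}) = ∅, so x is NOT a limit point.
  x = india: opens ∋ x are {foxtrot, hotel, india}, {foxtrot, hotel, india, juliett}, {foxtrot, golf, hotel, india, juliett}; each meets A ∖ {india}, so x IS a limit point.
  x = juliett: open {juliett} ∋ x has {juliett} ∩ (A ∖ {juliett}) = ∅, so x is NOT a limit point.
Collecting: A' = {foxtrot, golf, india}.


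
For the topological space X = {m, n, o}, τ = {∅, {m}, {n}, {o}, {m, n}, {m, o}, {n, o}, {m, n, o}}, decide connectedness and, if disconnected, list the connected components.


(X, τ) is disconnected; components = [{m}, {n}, {o}].

Find clopen sets (U ∈ τ with X ∖ U ∈ τ):
  U = ∅, X ∖ U = {m, n, o} — both open, so U is clopen.
  U = {m}, X ∖ U = {n, o} — both open, so U is clopen.
  U = {n}, X ∖ U = {m, o} — both open, so U is clopen.
  U = {o}, X ∖ U = {m, n} — both open, so U is clopen.
  U = {m, n}, X ∖ U = {o} — both open, so U is clopen.
  U = {m, o}, X ∖ U = {n} — both open, so U is clopen.
  U = {n, o}, X ∖ U = {m} — both open, so U is clopen.
  U = {m, n, o}, X ∖ U = ∅ — both open, so U is clopen.
Nontrivial clopen(s) exist: e.g. {n}. So (X, τ) is disconnected.
Compute connected components by grouping points that agree on all clopens:
  component: {m}
  component: {n}
  component: {o}


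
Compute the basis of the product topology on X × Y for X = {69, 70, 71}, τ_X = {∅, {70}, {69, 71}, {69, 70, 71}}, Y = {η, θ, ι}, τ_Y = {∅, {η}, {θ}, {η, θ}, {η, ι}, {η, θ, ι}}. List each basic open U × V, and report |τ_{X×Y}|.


Basis B = {∅ × ∅, {70} × {η}, {70} × {θ}, {69, 71} × {η}, {69, 71} × {θ}, {70} × {η, θ}, {70} × {η, ι}, {69, 70, 71} × {η}, {69, 70, 71} × {θ}, {70} × {η, θ, ι}, {69, 71} × {η, θ}, {69, 71} × {η, ι}, {69, 71} × {η, θ, ι}, {69, 70, 71} × {η, θ}, {69, 70, 71} × {η, ι}, {69, 70, 71} × {η, θ, ι}}; |τ_{X×Y}| = 36.

Enumerate products U × V with U ∈ τ_X, V ∈ τ_Y (deduplicated):
  ∅ × ∅ = {} (∅)
  {70} × {η} = {(70,η)}
  {70} × {θ} = {(70,θ)}
  {69, 71} × {η} = {(69,η), (71,η)}
  {69, 71} × {θ} = {(69,θ), (71,θ)}
  {70} × {η, θ} = {(70,η), (70,θ)}
  {70} × {η, ι} = {(70,η), (70,ι)}
  {69, 70, 71} × {η} = {(69,η), (70,η), (71,η)}
  {69, 70, 71} × {θ} = {(69,θ), (70,θ), (71,θ)}
  {70} × {η, θ, ι} = {(70,η), (70,θ), (70,ι)}
  {69, 71} × {η, θ} = {(69,η), (69,θ), (71,η), (71,θ)}
  {69, 71} × {η, ι} = {(69,η), (69,ι), (71,η), (71,ι)}
  {69, 71} × {η, θ, ι} = {(69,η), (69,θ), (69,ι), (71,η), (71,θ), (71,ι)}
  {69, 70, 71} × {η, θ} = {(69,η), (69,θ), (70,η), (70,θ), (71,η), (71,θ)}
  {69, 70, 71} × {η, ι} = {(69,η), (69,ι), (70,η), (70,ι), (71,η), (71,ι)}
  {69, 70, 71} × {η, θ, ι} = {(69,η), (69,θ), (69,ι), (70,η), (70,θ), (70,ι), (71,η), (71,θ), (71,ι)}
These 16 distinct sets form the basis B.
Close under arbitrary unions to get τ_{X×Y}; counting gives |τ_{X×Y}| = 36.


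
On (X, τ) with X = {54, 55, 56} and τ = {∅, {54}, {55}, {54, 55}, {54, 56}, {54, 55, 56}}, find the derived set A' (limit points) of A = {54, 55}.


A' = {56}

For each x ∈ X, list the open sets U ∈ τ with x ∈ U, then check whether U ∩ (A ∖ {x}) ≠ ∅ for every such U.
  x = 54: open {54} ∋ x has {54} ∩ (A ∖ {54}) = ∅, so x is NOT a limit point.
  x = 55: open {55} ∋ x has {55} ∩ (A ∖ {55}) = ∅, so x is NOT a limit point.
  x = 56: opens ∋ x are {54, 56}, {54, 55, 56}; each meets A ∖ {56}, so x IS a limit point.
Collecting: A' = {56}.


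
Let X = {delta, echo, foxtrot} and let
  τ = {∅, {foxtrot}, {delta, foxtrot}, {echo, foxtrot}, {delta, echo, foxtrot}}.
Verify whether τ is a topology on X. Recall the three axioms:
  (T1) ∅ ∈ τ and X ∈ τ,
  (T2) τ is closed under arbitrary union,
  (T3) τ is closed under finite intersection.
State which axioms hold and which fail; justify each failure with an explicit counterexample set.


τ IS a topology on X.

Axiom (T1): ∅ ∈ τ? Yes; X ∈ τ? Yes.
Axiom (T2/T3): check pairwise unions and intersections of members of τ.
All pairwise intersections and unions checked — each lies in τ. Therefore τ satisfies (T1), (T2), (T3): it IS a topology on X.


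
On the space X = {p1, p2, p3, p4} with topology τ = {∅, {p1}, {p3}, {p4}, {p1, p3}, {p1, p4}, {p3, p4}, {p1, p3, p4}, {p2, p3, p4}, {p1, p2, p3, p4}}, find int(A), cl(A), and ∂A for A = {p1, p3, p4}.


int(A) = {p1, p3, p4}, cl(A) = {p1, p2, p3, p4}, ∂A = {p2}.

Closed sets in (X, τ) are complements of opens:
  closed(X, τ) = {∅, {p1}, {p2}, {p1, p2}, {p2, p3}, {p2, p4}, {p1, p2, p3}, {p1, p2, p4}, {p2, p3, p4}, {p1, p2, p3, p4}}.
int(A) = ⋃ {U ∈ τ : U ⊆ A}. Opens contained in A: ∅, {p1}, {p3}, {p4}, {p1, p3}, {p1, p4}, {p3, p4}, {p1, p3, p4}.
Taking the union of these: int(A) = {p1, p3, p4}.
cl(A) = ⋂ {C closed : A ⊆ C}. Closed sets containing A: {p1, p2, p3, p4}.
Intersecting these: cl(A) = {p1, p2, p3, p4}.
∂A = cl(A) ∖ int(A) = {p1, p2, p3, p4} ∖ {p1, p3, p4} = {p2}.


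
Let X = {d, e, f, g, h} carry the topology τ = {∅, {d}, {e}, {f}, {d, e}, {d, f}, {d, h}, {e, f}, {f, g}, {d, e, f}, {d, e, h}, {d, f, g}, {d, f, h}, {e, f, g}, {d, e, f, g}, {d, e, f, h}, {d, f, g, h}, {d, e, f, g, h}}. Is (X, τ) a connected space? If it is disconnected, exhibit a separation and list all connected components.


(X, τ) is disconnected; components = [{e}, {d, h}, {f, g}].

Find clopen sets (U ∈ τ with X ∖ U ∈ τ):
  U = ∅, X ∖ U = {d, e, f, g, h} — both open, so U is clopen.
  U = {e}, X ∖ U = {d, f, g, h} — both open, so U is clopen.
  U = {d, h}, X ∖ U = {e, f, g} — both open, so U is clopen.
  U = {f, g}, X ∖ U = {d, e, h} — both open, so U is clopen.
  U = {d, e, h}, X ∖ U = {f, g} — both open, so U is clopen.
  U = {e, f, g}, X ∖ U = {d, h} — both open, so U is clopen.
  U = {d, f, g, h}, X ∖ U = {e} — both open, so U is clopen.
  U = {d, e, f, g, h}, X ∖ U = ∅ — both open, so U is clopen.
Nontrivial clopen(s) exist: e.g. {e}. So (X, τ) is disconnected.
Compute connected components by grouping points that agree on all clopens:
  component: {e}
  component: {d, h}
  component: {f, g}


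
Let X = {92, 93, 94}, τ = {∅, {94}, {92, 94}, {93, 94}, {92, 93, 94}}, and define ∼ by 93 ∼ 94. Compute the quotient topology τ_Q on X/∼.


X/∼ = {[92], [93=94]}; |τ_Q| = 3.

Equivalence classes: [92], [93=94].
Quotient map π: X → X/∼ sends 92 ↦ [92], 93 ↦ [93=94], 94 ↦ [93=94].
For each subset V ⊆ X/∼, compute π^{-1}(V) ⊆ X and check whether π^{-1}(V) ∈ τ. V is open in τ_Q iff π^{-1}(V) ∈ τ.
  V = {}: π^{-1}(V) = ∅ ∈ τ ✓.
  V = {[92]}: π^{-1}(V) = {92} ∉ τ ✗.
  V = {[93=94]}: π^{-1}(V) = {93, 94} ∈ τ ✓.
  V = {[92], [93=94]}: π^{-1}(V) = {92, 93, 94} ∈ τ ✓.
Open sets in the quotient: τ_Q = {{}, {[93=94]}, {[92], [93=94]}} (3 elements).


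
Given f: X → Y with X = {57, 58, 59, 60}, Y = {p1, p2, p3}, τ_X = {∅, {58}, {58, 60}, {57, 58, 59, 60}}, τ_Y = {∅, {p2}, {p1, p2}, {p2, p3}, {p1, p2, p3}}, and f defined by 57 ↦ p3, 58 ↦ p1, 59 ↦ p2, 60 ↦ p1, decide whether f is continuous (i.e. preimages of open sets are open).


f is NOT continuous.

Compute f^{-1}(U) for each U ∈ τ_Y:
  U = ∅: f^{-1}(U) = ∅ ∈ τ_X ✓.
  U = {p2}: f^{-1}(U) = {59} ∉ τ_X ✗.
  U = {p1, p2}: f^{-1}(U) = {58, 59, 60} ∉ τ_X ✗.
  U = {p2, p3}: f^{-1}(U) = {57, 59} ∉ τ_X ✗.
  U = {p1, p2, p3}: f^{-1}(U) = {57, 58, 59, 60} ∈ τ_X ✓.
Found U = {p2} with f^{-1}(U) = {59} not in τ_X. Therefore f is NOT continuous.


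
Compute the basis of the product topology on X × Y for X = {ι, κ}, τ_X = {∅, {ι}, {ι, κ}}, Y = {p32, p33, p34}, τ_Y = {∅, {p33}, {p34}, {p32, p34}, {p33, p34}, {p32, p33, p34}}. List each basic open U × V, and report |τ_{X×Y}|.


Basis B = {∅ × ∅, {ι} × {p33}, {ι} × {p34}, {ι} × {p32, p34}, {ι} × {p33, p34}, {ι, κ} × {p33}, {ι, κ} × {p34}, {ι} × {p32, p33, p34}, {ι, κ} × {p32, p34}, {ι, κ} × {p33, p34}, {ι, κ} × {p32, p33, p34}}; |τ_{X×Y}| = 18.

Enumerate products U × V with U ∈ τ_X, V ∈ τ_Y (deduplicated):
  ∅ × ∅ = {} (∅)
  {ι} × {p33} = {(ι,p33)}
  {ι} × {p34} = {(ι,p34)}
  {ι} × {p32, p34} = {(ι,p32), (ι,p34)}
  {ι} × {p33, p34} = {(ι,p33), (ι,p34)}
  {ι, κ} × {p33} = {(ι,p33), (κ,p33)}
  {ι, κ} × {p34} = {(ι,p34), (κ,p34)}
  {ι} × {p32, p33, p34} = {(ι,p32), (ι,p33), (ι,p34)}
  {ι, κ} × {p32, p34} = {(ι,p32), (ι,p34), (κ,p32), (κ,p34)}
  {ι, κ} × {p33, p34} = {(ι,p33), (ι,p34), (κ,p33), (κ,p34)}
  {ι, κ} × {p32, p33, p34} = {(ι,p32), (ι,p33), (ι,p34), (κ,p32), (κ,p33), (κ,p34)}
These 11 distinct sets form the basis B.
Close under arbitrary unions to get τ_{X×Y}; counting gives |τ_{X×Y}| = 18.


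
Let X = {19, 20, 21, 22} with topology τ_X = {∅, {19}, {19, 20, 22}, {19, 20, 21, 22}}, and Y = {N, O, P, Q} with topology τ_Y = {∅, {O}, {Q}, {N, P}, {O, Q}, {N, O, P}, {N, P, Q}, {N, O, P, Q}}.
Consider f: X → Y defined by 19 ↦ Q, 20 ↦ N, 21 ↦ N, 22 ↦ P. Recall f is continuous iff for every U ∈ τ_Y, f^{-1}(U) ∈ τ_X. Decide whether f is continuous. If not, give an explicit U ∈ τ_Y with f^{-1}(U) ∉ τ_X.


f is NOT continuous.

Compute f^{-1}(U) for each U ∈ τ_Y:
  U = ∅: f^{-1}(U) = ∅ ∈ τ_X ✓.
  U = {O}: f^{-1}(U) = ∅ ∈ τ_X ✓.
  U = {Q}: f^{-1}(U) = {19} ∈ τ_X ✓.
  U = {N, P}: f^{-1}(U) = {20, 21, 22} ∉ τ_X ✗.
  U = {O, Q}: f^{-1}(U) = {19} ∈ τ_X ✓.
  U = {N, O, P}: f^{-1}(U) = {20, 21, 22} ∉ τ_X ✗.
  U = {N, P, Q}: f^{-1}(U) = {19, 20, 21, 22} ∈ τ_X ✓.
  U = {N, O, P, Q}: f^{-1}(U) = {19, 20, 21, 22} ∈ τ_X ✓.
Found U = {N, P} with f^{-1}(U) = {20, 21, 22} not in τ_X. Therefore f is NOT continuous.


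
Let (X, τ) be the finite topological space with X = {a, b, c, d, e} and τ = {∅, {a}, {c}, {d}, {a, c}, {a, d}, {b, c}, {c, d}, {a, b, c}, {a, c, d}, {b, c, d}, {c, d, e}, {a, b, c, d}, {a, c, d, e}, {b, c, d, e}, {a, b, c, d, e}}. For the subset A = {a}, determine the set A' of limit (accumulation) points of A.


A' = ∅

For each x ∈ X, list the open sets U ∈ τ with x ∈ U, then check whether U ∩ (A ∖ {x}) ≠ ∅ for every such U.
  x = a: open {a} ∋ x has {a} ∩ (A ∖ {a}) = ∅, so x is NOT a limit point.
  x = b: open {b, c} ∋ x has {b, c} ∩ (A ∖ {b}) = ∅, so x is NOT a limit point.
  x = c: open {c} ∋ x has {c} ∩ (A ∖ {c}) = ∅, so x is NOT a limit point.
  x = d: open {d} ∋ x has {d} ∩ (A ∖ {d}) = ∅, so x is NOT a limit point.
  x = e: open {c, d, e} ∋ x has {c, d, e} ∩ (A ∖ {e}) = ∅, so x is NOT a limit point.
Collecting: A' = ∅.


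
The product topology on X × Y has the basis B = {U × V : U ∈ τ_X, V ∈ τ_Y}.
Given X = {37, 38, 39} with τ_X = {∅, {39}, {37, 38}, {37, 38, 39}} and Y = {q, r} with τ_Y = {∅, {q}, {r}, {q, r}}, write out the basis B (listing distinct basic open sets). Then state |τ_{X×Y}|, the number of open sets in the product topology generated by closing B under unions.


Basis B = {∅ × ∅, {39} × {q}, {39} × {r}, {37, 38} × {q}, {37, 38} × {r}, {39} × {q, r}, {37, 38, 39} × {q}, {37, 38, 39} × {r}, {37, 38} × {q, r}, {37, 38, 39} × {q, r}}; |τ_{X×Y}| = 16.

Enumerate products U × V with U ∈ τ_X, V ∈ τ_Y (deduplicated):
  ∅ × ∅ = {} (∅)
  {39} × {q} = {(39,q)}
  {39} × {r} = {(39,r)}
  {37, 38} × {q} = {(37,q), (38,q)}
  {37, 38} × {r} = {(37,r), (38,r)}
  {39} × {q, r} = {(39,q), (39,r)}
  {37, 38, 39} × {q} = {(37,q), (38,q), (39,q)}
  {37, 38, 39} × {r} = {(37,r), (38,r), (39,r)}
  {37, 38} × {q, r} = {(37,q), (37,r), (38,q), (38,r)}
  {37, 38, 39} × {q, r} = {(37,q), (37,r), (38,q), (38,r), (39,q), (39,r)}
These 10 distinct sets form the basis B.
Close under arbitrary unions to get τ_{X×Y}; counting gives |τ_{X×Y}| = 16.


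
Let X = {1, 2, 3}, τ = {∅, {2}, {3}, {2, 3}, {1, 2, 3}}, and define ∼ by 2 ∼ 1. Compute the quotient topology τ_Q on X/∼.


X/∼ = {[1=2], [3]}; |τ_Q| = 3.

Equivalence classes: [1=2], [3].
Quotient map π: X → X/∼ sends 1 ↦ [1=2], 2 ↦ [1=2], 3 ↦ [3].
For each subset V ⊆ X/∼, compute π^{-1}(V) ⊆ X and check whether π^{-1}(V) ∈ τ. V is open in τ_Q iff π^{-1}(V) ∈ τ.
  V = {}: π^{-1}(V) = ∅ ∈ τ ✓.
  V = {[1=2]}: π^{-1}(V) = {1, 2} ∉ τ ✗.
  V = {[3]}: π^{-1}(V) = {3} ∈ τ ✓.
  V = {[1=2], [3]}: π^{-1}(V) = {1, 2, 3} ∈ τ ✓.
Open sets in the quotient: τ_Q = {{}, {[3]}, {[1=2], [3]}} (3 elements).


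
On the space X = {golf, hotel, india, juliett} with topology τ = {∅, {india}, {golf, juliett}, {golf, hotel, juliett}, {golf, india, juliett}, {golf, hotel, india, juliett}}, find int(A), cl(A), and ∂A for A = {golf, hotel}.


int(A) = ∅, cl(A) = {golf, hotel, juliett}, ∂A = {golf, hotel, juliett}.

Closed sets in (X, τ) are complements of opens:
  closed(X, τ) = {∅, {hotel}, {india}, {hotel, india}, {golf, hotel, juliett}, {golf, hotel, india, juliett}}.
int(A) = ⋃ {U ∈ τ : U ⊆ A}. Opens contained in A: ∅.
Taking the union of these: int(A) = ∅.
cl(A) = ⋂ {C closed : A ⊆ C}. Closed sets containing A: {golf, hotel, juliett}, {golf, hotel, india, juliett}.
Intersecting these: cl(A) = {golf, hotel, juliett}.
∂A = cl(A) ∖ int(A) = {golf, hotel, juliett} ∖ ∅ = {golf, hotel, juliett}.


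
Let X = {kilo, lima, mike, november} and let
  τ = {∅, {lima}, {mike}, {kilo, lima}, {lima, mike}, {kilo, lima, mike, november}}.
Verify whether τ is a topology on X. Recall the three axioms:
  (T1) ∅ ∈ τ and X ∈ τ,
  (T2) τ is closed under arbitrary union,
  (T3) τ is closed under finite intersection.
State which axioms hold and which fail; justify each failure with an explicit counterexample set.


τ is NOT a topology on X.

Axiom (T1): ∅ ∈ τ? Yes; X ∈ τ? Yes.
Axiom (T2/T3): check pairwise unions and intersections of members of τ.
Counterexample for (T2): {mike} ∪ {kilo, lima} = {kilo, lima, mike} ∉ τ. Therefore τ is NOT a topology.


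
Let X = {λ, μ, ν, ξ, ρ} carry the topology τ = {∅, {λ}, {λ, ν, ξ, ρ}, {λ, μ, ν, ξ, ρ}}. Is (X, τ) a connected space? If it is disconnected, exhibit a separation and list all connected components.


(X, τ) is connected.

Find clopen sets (U ∈ τ with X ∖ U ∈ τ):
  U = ∅, X ∖ U = {λ, μ, ν, ξ, ρ} — both open, so U is clopen.
  U = {λ, μ, ν, ξ, ρ}, X ∖ U = ∅ — both open, so U is clopen.
Only trivial clopens (∅ and X) exist, so (X, τ) is connected.
Compute connected components by grouping points that agree on all clopens:
  component: {λ, μ, ν, ξ, ρ}


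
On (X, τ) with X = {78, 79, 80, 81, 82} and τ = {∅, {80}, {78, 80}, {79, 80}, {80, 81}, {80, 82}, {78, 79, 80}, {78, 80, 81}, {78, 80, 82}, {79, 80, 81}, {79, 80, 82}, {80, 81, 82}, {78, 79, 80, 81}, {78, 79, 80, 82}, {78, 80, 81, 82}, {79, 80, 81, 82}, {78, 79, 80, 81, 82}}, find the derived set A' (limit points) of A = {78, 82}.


A' = ∅

For each x ∈ X, list the open sets U ∈ τ with x ∈ U, then check whether U ∩ (A ∖ {x}) ≠ ∅ for every such U.
  x = 78: open {78, 80} ∋ x has {78, 80} ∩ (A ∖ {78}) = ∅, so x is NOT a limit point.
  x = 79: open {79, 80} ∋ x has {79, 80} ∩ (A ∖ {79}) = ∅, so x is NOT a limit point.
  x = 80: open {80} ∋ x has {80} ∩ (A ∖ {80}) = ∅, so x is NOT a limit point.
  x = 81: open {80, 81} ∋ x has {80, 81} ∩ (A ∖ {81}) = ∅, so x is NOT a limit point.
  x = 82: open {80, 82} ∋ x has {80, 82} ∩ (A ∖ {82}) = ∅, so x is NOT a limit point.
Collecting: A' = ∅.
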